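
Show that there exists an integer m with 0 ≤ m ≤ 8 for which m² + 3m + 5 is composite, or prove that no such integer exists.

At m = 8: 8² + 3·8 + 5 = 93 = 3·31, which is composite.

m = 8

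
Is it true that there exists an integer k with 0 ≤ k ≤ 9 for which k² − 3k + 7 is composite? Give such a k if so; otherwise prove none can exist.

At k = 6: 6² − 3·6 + 7 = 25 = 5·5, which is composite.

k = 6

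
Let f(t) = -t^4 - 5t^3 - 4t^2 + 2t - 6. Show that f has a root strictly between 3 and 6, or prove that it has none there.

f has no root in that interval.

f(3) = -252 and f(6) = -2514, both negative, so a sign-change argument is unavailable; we show f keeps this sign on the whole interval.
Substitute t = 3 + u, where 0 < u < 3 on the interval. Expanding, f(3 + u) = -u^4 - 17u^3 - 103u^2 - 265u - 252.
The nonzero coefficients here are all negative, so for u > 0 every term is negative (or zero), and the constant term -252 is strictly negative.
Therefore f(t) < 0 throughout (3, 6), and f has no zero there.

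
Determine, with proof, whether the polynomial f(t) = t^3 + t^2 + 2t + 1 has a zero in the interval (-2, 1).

Such a root exists.

f(-2) = -7 and f(1) = 5, which have opposite signs.
As a polynomial, f is continuous on every closed interval.
By the Intermediate Value Theorem f must vanish at some point of (-2, 1).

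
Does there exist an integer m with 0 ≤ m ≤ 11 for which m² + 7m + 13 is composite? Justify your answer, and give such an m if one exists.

m = 7

At m = 7: 7² + 7·7 + 13 = 111 = 3·37, which is composite.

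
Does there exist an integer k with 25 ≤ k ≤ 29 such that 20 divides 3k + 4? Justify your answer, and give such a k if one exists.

There is no such integer k in that range.

The values of 3k + 4 for k = 25, 26, …, 29 are 79, 82, 85, 88, 91; reduced mod 20 these are 19, 2, 5, 8, 11.
None is 0, so 20 never divides 3k + 4 on this range.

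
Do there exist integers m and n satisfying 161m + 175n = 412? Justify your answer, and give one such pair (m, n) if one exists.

There are no such integers.

Both 161 and 175 are divisible by gcd(161, 175) = 7, hence so is any combination 161m + 175n.
But 412 = 7·58 + 6, so 7 ∤ 412.
Hence no integers m, n satisfy the equation.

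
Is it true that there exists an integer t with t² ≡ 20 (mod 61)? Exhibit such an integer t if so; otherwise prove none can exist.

t = 52

t = 52 works: 52² = 2704, and 2704 − 20 = 2684 = 44·61.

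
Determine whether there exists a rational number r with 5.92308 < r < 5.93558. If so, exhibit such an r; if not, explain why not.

Scale by 14: the interval becomes (82.92312, 83.09812), which contains the integer 83.
Hence 83/14 is a rational number with 5.92308 < 83/14 < 5.93558.

r = 83/14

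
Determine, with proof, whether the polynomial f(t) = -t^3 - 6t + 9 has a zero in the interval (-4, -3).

No such root exists.

Evaluate at the endpoints: f(-4) = 97, f(-3) = 54 — same sign (positive).
f'(t) = -3t^2 - 6 has discriminant 0² − 4·(-3)·(-6) = -72 < 0, so f' has no real roots and is negative for every real t.
So f is strictly decreasing; between -4 and -3 its values lie between f(-4) = 97 and f(-3) = 54, all positive. Therefore f has no root in (-4, -3).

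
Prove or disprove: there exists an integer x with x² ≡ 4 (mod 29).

x = 27

x = 27 works: 27² = 729, and 729 − 4 = 725 = 25·29.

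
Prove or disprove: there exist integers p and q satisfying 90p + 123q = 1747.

gcd(90, 123) = 3, so every integer of the form 90p + 123q is a multiple of 3.
But 1747 = 3·582 + 1, so 3 ∤ 1747.
Hence no integers p, q satisfy the equation.

No, no such integers exist.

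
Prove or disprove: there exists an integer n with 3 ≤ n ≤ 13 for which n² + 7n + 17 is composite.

n = 10

At n = 10: 10² + 7·10 + 17 = 187 = 11·17, which is composite.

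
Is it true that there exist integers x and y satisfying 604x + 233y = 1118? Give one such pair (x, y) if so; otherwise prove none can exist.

604 and 233 are coprime, so 604x + 233y ranges over all of ℤ.
Dividing repeatedly: 604 = 2·233 + 138, 233 = 1·138 + 95, 138 = 1·95 + 43, 95 = 2·43 + 9, 43 = 4·9 + 7, 9 = 1·7 + 2, 7 = 3·2 + 1, 2 = 2·1 + 0.
Unwinding: 1 = 7 − 3·2 = 7 − 3·(9 − 1·7) = −3·9 + 4·7 = −3·9 + 4·(43 − 4·9) = 4·43 − 19·9 = 4·43 − 19·(95 − 2·43) = −19·95 + 42·43 = −19·95 + 42·(138 − 1·95) = 42·138 − 61·95 = 42·138 − 61·(233 − 1·138) = −61·233 + 103·138 = −61·233 + 103·(604 − 2·233) = 103·604 − 267·233, i.e. 604·103 + 233·(-267) = 1.
Multiplying through by 1118: x = 103·1118 = 115154, y = (-267)·1118 = -298506 is a solution.
Subtracting 494·233 from x and adding 494·604 to y gives the tidier solution (52, -130).
Indeed 604·52 + 233·(-130) = 31408 − 30290 = 1118.

x = 52, y = -130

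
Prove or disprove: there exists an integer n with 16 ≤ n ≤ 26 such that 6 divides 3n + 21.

n = 17

At n = 16 the value 69 is not a multiple of 6. Try n = 17: 3·17 + 21 = 72 = 12·6, which is divisible by 6.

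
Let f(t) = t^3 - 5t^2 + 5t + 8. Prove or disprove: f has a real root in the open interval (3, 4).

No.

f(3) = 5 and f(4) = 12, both positive, so a sign-change argument is unavailable; we show f keeps this sign on the whole interval.
Substitute t = 3 + u, where 0 < u < 1 on the interval. Expanding, f(3 + u) = u^3 + 4u^2 + 2u + 5.
All 4 nonzero coefficients of this polynomial in u are positive; hence for u > 0 the value is a sum of positive terms (the constant 5 among them).
So f is strictly positive on (3, 4); no root exists in the interval.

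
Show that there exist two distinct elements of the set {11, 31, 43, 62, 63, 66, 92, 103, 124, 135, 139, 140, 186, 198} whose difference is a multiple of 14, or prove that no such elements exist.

Residues mod 14: 11↦11, 31↦3, 43↦1, 62↦6, 63↦7, 66↦10, 92↦8, 103↦5, 124↦12, 135↦9, 139↦13, 140↦0, 186↦4, 198↦2.
All 14 residues are distinct, so no two elements differ by a multiple of 14.

There is no such pair.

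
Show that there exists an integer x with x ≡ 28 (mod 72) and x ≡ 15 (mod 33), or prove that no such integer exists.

No such integer exists.

Both moduli are multiples of 3 = gcd(72, 33), so any solution would satisfy x ≡ 28 and x ≡ 15 modulo 3 simultaneously.
However 28 ≡ 1 and 15 ≡ 0 (mod 3), and 1 ≠ 0.
Hence the system has no solution.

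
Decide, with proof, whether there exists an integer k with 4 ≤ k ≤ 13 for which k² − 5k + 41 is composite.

k = 8

At k = 8: 8² − 5·8 + 41 = 65 = 5·13, which is composite.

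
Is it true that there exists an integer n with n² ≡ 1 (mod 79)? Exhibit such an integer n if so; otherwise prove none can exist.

Take n = 1. Then 1² = 1, and since 0 ≤ 1 < 79 this is already reduced: 1² ≡ 1 (mod 79).

n = 1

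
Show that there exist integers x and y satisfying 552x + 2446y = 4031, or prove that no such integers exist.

No such integers exist.

Any value of 552x + 2446y is a multiple of gcd(552, 2446) = 2.
But 4031 = 2·2015 + 1, so 2 ∤ 4031.
Therefore 552x + 2446y = 4031 has no solution in integers.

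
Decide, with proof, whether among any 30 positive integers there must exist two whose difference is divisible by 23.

True.

There are exactly 23 possible remainders on division by 23.
Since 30 > 23, two of the 30 integers must share a residue class by the pigeonhole principle; call them a and b.
Their difference a − b is then a multiple of 23.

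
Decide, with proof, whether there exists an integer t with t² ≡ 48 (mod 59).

t = 15

t = 15 works: 15² = 225, and 225 − 48 = 177 = 3·59.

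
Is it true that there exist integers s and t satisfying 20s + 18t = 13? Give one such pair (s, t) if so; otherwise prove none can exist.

Both 20 and 18 are divisible by gcd(20, 18) = 2, hence so is any combination 20s + 18t.
But 13 = 2·6 + 1, so 2 ∤ 13.
Hence no integers s, t satisfy the equation.

No such integers exist.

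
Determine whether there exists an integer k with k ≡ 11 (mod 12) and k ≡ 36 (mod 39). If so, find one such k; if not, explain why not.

Both moduli are multiples of 3 = gcd(12, 39), so any solution would satisfy k ≡ 11 and k ≡ 36 modulo 3 simultaneously.
These are incompatible: 11 − 36 = -25 is not divisible by 3.
Hence the system has no solution.

There is no such integer.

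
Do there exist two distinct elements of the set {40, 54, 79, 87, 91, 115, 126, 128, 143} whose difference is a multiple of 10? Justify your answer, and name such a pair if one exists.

Residues mod 10: 40↦0, 54↦4, 79↦9, 87↦7, 91↦1, 115↦5, 126↦6, 128↦8, 143↦3.
These 9 residues are pairwise different, hence no difference of two elements is divisible by 10.

No such pair exists.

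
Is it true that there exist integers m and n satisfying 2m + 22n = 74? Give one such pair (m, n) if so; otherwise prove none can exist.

gcd(2, 22) = 2, and 2 divides 74, so integer solutions exist.
Dividing through by 2 reduces the equation to 1m + 11n = 37.
The coefficient of m is 1, so setting n = 0 and m = 37 already solves it.
Subtracting 3·11 from m and adding 3·1 to n gives the tidier solution (4, 3).
Check: 2·4 + 22·3 = 8 + 66 = 74. ✓

m = 4, n = 3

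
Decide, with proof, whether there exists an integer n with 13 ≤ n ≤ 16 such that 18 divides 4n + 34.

n = 14

At n = 13 the value 86 is not a multiple of 18. At n = 14 we get 4·14 + 34 = 90, and 90 = 18·5.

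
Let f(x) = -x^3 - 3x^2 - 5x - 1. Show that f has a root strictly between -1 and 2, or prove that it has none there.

f(-1) = 2 and f(2) = -31, which have opposite signs.
f is continuous everywhere (it is a polynomial), in particular on [-1, 2].
By the Intermediate Value Theorem f must vanish at some point of (-1, 2).

Such a root exists.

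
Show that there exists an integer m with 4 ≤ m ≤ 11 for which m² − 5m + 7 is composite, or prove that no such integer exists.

m = 7

At m = 7: 7² − 5·7 + 7 = 21 = 3·7, which is composite.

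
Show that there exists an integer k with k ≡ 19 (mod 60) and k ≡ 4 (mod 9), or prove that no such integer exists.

k = 139

The moduli are not coprime: gcd(60, 9) = 3. Compatibility requires 3 ∣ (4 − 19) = -15, which holds, so solutions exist.
The integers ≡ 19 (mod 60) are 19, 79, 139, …; their remainders mod 9 are 1, 7, 4, so k = 139 is the first that is ≡ 4 (mod 9).
Verify: 139 = 2·60 + 19 and 139 = 15·9 + 4. ✓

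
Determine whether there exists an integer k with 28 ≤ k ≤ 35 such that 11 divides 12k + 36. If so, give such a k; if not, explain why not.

At k = 30 we get 12·30 + 36 = 396, and 396 = 11·36.

k = 30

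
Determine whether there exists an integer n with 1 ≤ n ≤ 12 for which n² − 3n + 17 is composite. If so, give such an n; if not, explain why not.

n = 6

At n = 6: 6² − 3·6 + 17 = 35 = 5·7, which is composite.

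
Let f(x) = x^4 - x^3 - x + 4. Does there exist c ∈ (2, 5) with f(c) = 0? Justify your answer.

f has no root in that interval.

The endpoint values f(2) = 10 and f(5) = 499 are both positive. Claim: f(x) > 0 for every x in (2, 5).
Shift to the endpoint 2: with x = 2 + u (0 < u < 3), one computes f(2 + u) = u^4 + 7u^3 + 18u^2 + 19u + 10.
The nonzero coefficients here are all positive, so for u > 0 every term is positive (or zero), and the constant term 10 is strictly positive.
So f is strictly positive on (2, 5); no root exists in the interval.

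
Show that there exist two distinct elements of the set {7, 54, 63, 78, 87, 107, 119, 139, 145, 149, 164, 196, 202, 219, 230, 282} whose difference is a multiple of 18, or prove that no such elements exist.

Two integers differ by a multiple of 18 exactly when they have the same residue mod 18. The residues are 7↦7, 54↦0, 63↦9, 78↦6, 87↦15, 107↦17, 119↦11, 139↦13, 145↦1, 149↦5, 164↦2, 196↦16, 202↦4, 219↦3, 230↦14, 282↦12.
All 16 residues are distinct, so no two elements differ by a multiple of 18.

No, no such pair exists.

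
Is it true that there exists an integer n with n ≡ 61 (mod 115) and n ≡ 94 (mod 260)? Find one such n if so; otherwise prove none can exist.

gcd(115, 260) = 5. If n ≡ 61 (mod 115) and n ≡ 94 (mod 260), then n ≡ 61 (mod 5) and n ≡ 94 (mod 5).
These are incompatible: 61 − 94 = -33 is not divisible by 5.
So no integer satisfies both congruences.

No such integer exists.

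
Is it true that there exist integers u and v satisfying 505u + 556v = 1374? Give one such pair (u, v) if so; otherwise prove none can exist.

505 and 556 are coprime, so 505u + 556v ranges over all of ℤ.
Dividing repeatedly: 556 = 1·505 + 51, 505 = 9·51 + 46, 51 = 1·46 + 5, 46 = 9·5 + 1, 5 = 5·1 + 0.
Working back up the chain: 1 = 46 − 9·5 = 46 − 9·(51 − 1·46) = −9·51 + 10·46 = −9·51 + 10·(505 − 9·51) = 10·505 − 99·51 = 10·505 − 99·(556 − 1·505) = −99·556 + 109·505. So 505·109 + 556·(-99) = 1.
Multiplying through by 1374: u = 109·1374 = 149766, v = (-99)·1374 = -136026 is a solution.
The general solution is u = 149766 + 556k, v = -136026 − 505k; taking k = -269 gives the smaller pair u = 202, v = -181.
Check: 505·202 + 556·(-181) = 102010 − 100636 = 1374. ✓

u = 202, v = -181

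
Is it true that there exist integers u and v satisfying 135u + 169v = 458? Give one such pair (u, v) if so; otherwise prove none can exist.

u = 76, v = -58

135 and 169 are coprime, so 135u + 169v ranges over all of ℤ.
Euclidean algorithm: 169 = 1·135 + 34, 135 = 3·34 + 33, 34 = 1·33 + 1, 33 = 33·1 + 0.
Working back up the chain: 1 = 34 − 1·33 = 34 − (135 − 3·34) = −135 + 4·34 = −135 + 4·(169 − 1·135) = 4·169 − 5·135. So 135·(-5) + 169·4 = 1.
Multiplying through by 458: u = (-5)·458 = -2290, v = 4·458 = 1832 is a solution.
Shifting by a multiple of (169, −135) keeps it a solution: u = -2290 + 14·169 = 76, v = 1832 − 14·135 = -58.
Check: 135·76 + 169·(-58) = 10260 − 9802 = 458. ✓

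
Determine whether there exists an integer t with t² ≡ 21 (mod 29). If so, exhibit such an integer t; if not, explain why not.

No such integer exists.

Apply Euler's criterion with the prime 29: 21 is a quadratic residue iff 21^14 ≡ 1 (mod 29), and a non-residue iff it is ≡ −1.
Repeated squaring mod 29: 21^2 = 441 ≡ 6; 21^4 ≡ 6² = 36 ≡ 7; 21^8 ≡ 7² = 49 ≡ 20.
Since 14 = 8 + 4 + 2, 21^14 ≡ 20 · 7 · 6; multiplying out mod 29: 20·7 = 140 ≡ 24, then 24·6 = 144 ≡ 28. Thus 21^14 ≡ 28 ≡ −1 (mod 29).
The value −1 means 21 is a non-residue modulo 29, so t² ≡ 21 (mod 29) is impossible.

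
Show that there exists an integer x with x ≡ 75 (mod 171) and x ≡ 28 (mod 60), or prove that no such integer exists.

Reduce both congruences modulo 3, which divides 171 and 60: they say x ≡ 75 (mod 3) and x ≡ 28 (mod 3).
However 75 ≡ 0 and 28 ≡ 1 (mod 3), and 0 ≠ 1.
Therefore no such x exists.

No, no such integer exists.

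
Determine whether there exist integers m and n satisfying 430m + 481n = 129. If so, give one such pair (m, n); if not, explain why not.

m = 337, n = -301

430 and 481 are coprime, so 430m + 481n ranges over all of ℤ.
Dividing repeatedly: 481 = 1·430 + 51, 430 = 8·51 + 22, 51 = 2·22 + 7, 22 = 3·7 + 1, 7 = 7·1 + 0.
Back-substituting, 1 = 22 − 3·7 = 22 − 3·(51 − 2·22) = −3·51 + 7·22 = −3·51 + 7·(430 − 8·51) = 7·430 − 59·51 = 7·430 − 59·(481 − 1·430) = −59·481 + 66·430; that is, 430·66 + 481·(-59) = 1.
Times 129: 430·8514 + 481·(-7611) = 129, so (8514, -7611) solves it.
Shifting by a multiple of (481, −430) keeps it a solution: m = 8514 − 17·481 = 337, n = -7611 + 17·430 = -301.
Check: 430·337 + 481·(-301) = 144910 − 144781 = 129. ✓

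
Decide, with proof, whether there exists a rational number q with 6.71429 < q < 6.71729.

Multiplying by 53: 53·6.71429 = 355.85737 and 53·6.71729 = 356.01637, so the integer 356 lies strictly between them.
So q = 356/53 works: it is a ratio of integers, and dividing 53·6.71429 < 356 < 53·6.71729 through by 53 gives 6.71429 < 356/53 < 6.71729.

q = 356/53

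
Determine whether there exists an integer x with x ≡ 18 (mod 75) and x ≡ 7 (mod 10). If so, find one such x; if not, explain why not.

Reduce both congruences modulo 5, which divides 75 and 10: they say x ≡ 18 (mod 5) and x ≡ 7 (mod 5).
However 18 ≡ 3 and 7 ≡ 2 (mod 5), and 3 ≠ 2.
Therefore no such x exists.

No such integer exists.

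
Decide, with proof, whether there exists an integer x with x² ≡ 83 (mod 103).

x = 86

Take x = 86. Then 86² = 7396 = 71·103 + 83, so 86² ≡ 83 (mod 103).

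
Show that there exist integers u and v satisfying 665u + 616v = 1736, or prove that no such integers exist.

Since gcd(665, 616) = 7 and 1736 = 7·248, Bézout's identity guarantees a solution.
Dividing through by 7 reduces the equation to 95u + 88v = 248.
Euclidean algorithm: 95 = 1·88 + 7, 88 = 12·7 + 4, 7 = 1·4 + 3, 4 = 1·3 + 1, 3 = 3·1 + 0.
Unwinding: 1 = 4 − 1·3 = 4 − (7 − 1·4) = −7 + 2·4 = −7 + 2·(88 − 12·7) = 2·88 − 25·7 = 2·88 − 25·(95 − 1·88) = −25·95 + 27·88, i.e. 95·(-25) + 88·27 = 1.
Scaling by 248 gives the particular solution (u, v) = (-6200, 6696).
Shifting by a multiple of (88, −95) keeps it a solution: u = -6200 + 71·88 = 48, v = 6696 − 71·95 = -49.
Check: 665·48 + 616·(-49) = 31920 − 30184 = 1736. ✓

u = 48, v = -49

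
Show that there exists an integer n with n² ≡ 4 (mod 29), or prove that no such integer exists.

Take n = 2. Then 2² = 4, and since 0 ≤ 4 < 29 this is already reduced: 2² ≡ 4 (mod 29).

n = 2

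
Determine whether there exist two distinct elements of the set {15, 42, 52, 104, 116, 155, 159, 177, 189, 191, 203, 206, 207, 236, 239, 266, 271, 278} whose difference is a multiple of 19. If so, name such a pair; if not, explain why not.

There is no such pair.

Residues mod 19: 15↦15, 42↦4, 52↦14, 104↦9, 116↦2, 155↦3, 159↦7, 177↦6, 189↦18, 191↦1, 203↦13, 206↦16, 207↦17, 236↦8, 239↦11, 266↦0, 271↦5, 278↦12.
These 18 residues are pairwise different, hence no difference of two elements is divisible by 19.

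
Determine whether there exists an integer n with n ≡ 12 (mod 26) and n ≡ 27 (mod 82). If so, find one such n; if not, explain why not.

No, no such integer exists.

Reduce both congruences modulo 2, which divides 26 and 82: they say n ≡ 12 (mod 2) and n ≡ 27 (mod 2).
But 12 mod 2 = 0 while 27 mod 2 = 1, a contradiction.
Therefore no such n exists.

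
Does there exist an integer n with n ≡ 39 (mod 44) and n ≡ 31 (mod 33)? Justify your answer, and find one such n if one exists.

There is no such integer.

Reduce both congruences modulo 11, which divides 44 and 33: they say n ≡ 39 (mod 11) and n ≡ 31 (mod 11).
But 39 mod 11 = 6 while 31 mod 11 = 9, a contradiction.
Therefore no such n exists.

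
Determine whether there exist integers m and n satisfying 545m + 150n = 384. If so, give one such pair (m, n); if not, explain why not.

No, no such integers exist.

Both 545 and 150 are divisible by gcd(545, 150) = 5, hence so is any combination 545m + 150n.
However 384 leaves remainder 4 on division by 5.
Hence no integers m, n satisfy the equation.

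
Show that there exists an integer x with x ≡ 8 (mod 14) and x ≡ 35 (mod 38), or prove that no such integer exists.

There is no such integer.

gcd(14, 38) = 2. If x ≡ 8 (mod 14) and x ≡ 35 (mod 38), then x ≡ 8 (mod 2) and x ≡ 35 (mod 2).
But 8 mod 2 = 0 while 35 mod 2 = 1, a contradiction.
So no integer satisfies both congruences.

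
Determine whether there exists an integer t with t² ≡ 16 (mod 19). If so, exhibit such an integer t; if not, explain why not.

t = 15

Take t = 15. Then 15² = 225 = 11·19 + 16, so 15² ≡ 16 (mod 19).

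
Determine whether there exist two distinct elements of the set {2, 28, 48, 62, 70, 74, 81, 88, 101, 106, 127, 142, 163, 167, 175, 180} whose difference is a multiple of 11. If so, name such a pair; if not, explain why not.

2 mod 11 = 2 and 101 mod 11 = 2, so 101 − 2 = 99 = 9·11.

The pair (2, 101) works.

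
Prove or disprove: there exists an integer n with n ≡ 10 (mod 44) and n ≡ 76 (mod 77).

n = 230

The moduli are not coprime: gcd(44, 77) = 11. Compatibility requires 11 ∣ (76 − 10) = 66, which holds, so solutions exist.
List candidates n ≡ 10 (mod 44): 10, 54, 98, 142, 186, 230. Modulo 77 these are 10, 54, 21, 65, 32, 76; 230 gives 76 as required.
Check: 230 mod 44 = 10, 230 mod 77 = 76. ✓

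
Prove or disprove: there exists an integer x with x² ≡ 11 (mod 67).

No, no such integer exists.

Apply Euler's criterion with the prime 67: 11 is a quadratic residue iff 11^33 ≡ 1 (mod 67), and a non-residue iff it is ≡ −1.
Squaring successively (mod 67): 11^2 = 121 ≡ 54; 11^4 ≡ 54² = 2916 ≡ 35; 11^8 ≡ 35² = 1225 ≡ 19; 11^16 ≡ 19² = 361 ≡ 26; 11^32 ≡ 26² = 676 ≡ 6.
Since 33 = 32 + 1, 11^33 ≡ 6 · 11; multiplying out mod 67: 6·11 = 66 ≡ 66. Thus 11^33 ≡ 66 ≡ −1 (mod 67).
The value −1 means 11 is a non-residue modulo 67, so x² ≡ 11 (mod 67) is impossible.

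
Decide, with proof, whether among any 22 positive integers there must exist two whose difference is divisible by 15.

There are exactly 15 possible remainders on division by 15.
With 22 integers and only 15 classes, the pigeonhole principle forces two of them, say a and b, into the same class.
Equal remainders mean a − b ≡ 0 (mod 15), so 15 divides their difference.

Yes, this is always true.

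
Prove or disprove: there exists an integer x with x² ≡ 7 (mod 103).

x = 78 works: 78² = 6084, and 6084 − 7 = 6077 = 59·103.

x = 78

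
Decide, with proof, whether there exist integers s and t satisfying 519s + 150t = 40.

There are no such integers.

Both 519 and 150 are divisible by gcd(519, 150) = 3, hence so is any combination 519s + 150t.
However 40 leaves remainder 1 on division by 3.
Therefore 519s + 150t = 40 has no solution in integers.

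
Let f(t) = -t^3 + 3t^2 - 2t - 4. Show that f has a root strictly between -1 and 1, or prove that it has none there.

Yes, f has a root in the interval.

f(-1) = 2 and f(1) = -4, which have opposite signs.
As a polynomial, f is continuous on every closed interval.
By the Intermediate Value Theorem f must vanish at some point of (-1, 1).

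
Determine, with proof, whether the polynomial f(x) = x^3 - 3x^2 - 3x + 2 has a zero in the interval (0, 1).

Yes, f has a root in the interval.

f(0) = 2 and f(1) = -3, which have opposite signs.
Since f is a polynomial it is continuous on [0, 1].
By the Intermediate Value Theorem, f takes the value 0 somewhere in the open interval.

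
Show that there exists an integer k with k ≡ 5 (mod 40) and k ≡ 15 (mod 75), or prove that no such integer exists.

gcd(40, 75) = 5. A simultaneous solution exists iff 5 ≡ 15 (mod 5); here 5 mod 5 = 0 = 15 mod 5, so it does.
The integers ≡ 5 (mod 40) are 5, 45, 85, 125, 165, …; their remainders mod 75 are 5, 45, 10, 50, 15, so k = 165 is the first that is ≡ 15 (mod 75).
Check: 165 mod 40 = 5, 165 mod 75 = 15. ✓

k = 165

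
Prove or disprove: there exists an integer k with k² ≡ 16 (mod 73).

k = 69

k = 69 works: 69² = 4761, and 4761 − 16 = 4745 = 65·73.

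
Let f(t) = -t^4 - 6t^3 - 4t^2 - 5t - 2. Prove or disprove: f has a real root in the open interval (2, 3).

f(2) = -92 and f(3) = -296, both negative, so a sign-change argument is unavailable; we show f keeps this sign on the whole interval.
Shift to the endpoint 2: with t = 2 + u (0 < u < 1), one computes f(2 + u) = -u^4 - 14u^3 - 64u^2 - 125u - 92.
The nonzero coefficients here are all negative, so for u > 0 every term is negative (or zero), and the constant term -92 is strictly negative.
Therefore f(t) < 0 throughout (2, 3), and f has no zero there.

No.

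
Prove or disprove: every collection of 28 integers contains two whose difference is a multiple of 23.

Yes.

Each integer lies in one of the 23 residue classes modulo 23.
Placing 28 integers into 23 classes, some class receives at least two — say a and b.
Then a ≡ b (mod 23), i.e. 23 ∣ (a − b).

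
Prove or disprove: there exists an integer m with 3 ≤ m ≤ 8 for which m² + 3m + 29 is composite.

At m = 4: 4² + 3·4 + 29 = 57 = 3·19, which is composite.

m = 4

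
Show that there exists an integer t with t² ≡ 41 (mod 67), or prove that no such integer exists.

There is no such integer.

67 is prime, so by Euler's criterion 41 is a square mod 67 iff 41^((67−1)/2) = 41^33 ≡ 1 (mod 67).
Squaring successively (mod 67): 41^2 = 1681 ≡ 6; 41^4 ≡ 6² = 36 ≡ 36; 41^8 ≡ 36² = 1296 ≡ 23; 41^16 ≡ 23² = 529 ≡ 60; 41^32 ≡ 60² = 3600 ≡ 49.
Since 33 = 32 + 1, 41^33 ≡ 49 · 41; multiplying out mod 67: 49·41 = 2009 ≡ 66. Thus 41^33 ≡ 66 ≡ −1 (mod 67).
The value −1 means 41 is a non-residue modulo 67, so t² ≡ 41 (mod 67) is impossible.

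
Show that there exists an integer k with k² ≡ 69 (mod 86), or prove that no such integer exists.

No, no such integer exists.

Reduce modulo the prime factor 43 of 86: any solution would satisfy k² ≡ 26 (mod 43).
43 is prime, so by Euler's criterion 26 is a square mod 43 iff 26^((43−1)/2) = 26^21 ≡ 1 (mod 43).
Repeated squaring mod 43: 26^2 = 676 ≡ 31; 26^4 ≡ 31² = 961 ≡ 15; 26^8 ≡ 15² = 225 ≡ 10; 26^16 ≡ 10² = 100 ≡ 14.
Since 21 = 16 + 4 + 1, 26^21 ≡ 14 · 15 · 26; multiplying out mod 43: 14·15 = 210 ≡ 38, then 38·26 = 988 ≡ 42. Thus 26^21 ≡ 42 ≡ −1 (mod 43).
By Euler's criterion 26 is a quadratic non-residue mod 43: no k satisfies k² ≡ 26 (mod 43).
So 26 is not a square mod 43, and hence 69 is not a square mod 86.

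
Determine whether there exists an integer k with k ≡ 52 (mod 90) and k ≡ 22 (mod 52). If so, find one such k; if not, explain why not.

gcd(90, 52) = 2. A simultaneous solution exists iff 52 ≡ 22 (mod 2); here 52 mod 2 = 0 = 22 mod 2, so it does.
Put k = 52 + 90t, so we need 90t ≡ 22 (mod 52), equivalently (divide by 2) 45t ≡ 11 (mod 26).
45 ≡ 19 (mod 26), so this reads 19t ≡ 11 (mod 26). Note 19·11 = 209 ≡ 1 (mod 26) (as 209 − 1 = 8·26), so 19⁻¹ ≡ 11.
Therefore t ≡ 11·11 = 121 ≡ 17 (mod 26).
Then k = 52 + 90·17 = 1582.
Check: 1582 mod 90 = 52, 1582 mod 52 = 22. ✓

k = 1582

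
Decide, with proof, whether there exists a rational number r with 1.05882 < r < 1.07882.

Look for a denominator N such that an integer falls strictly between N·1.05882 and N·1.07882. N = 13 works: 13·1.05882 = 13.76466 < 14 < 14.02466 = 13·1.07882.
Hence 14/13 is a rational number with 1.05882 < 14/13 < 1.07882.

r = 14/13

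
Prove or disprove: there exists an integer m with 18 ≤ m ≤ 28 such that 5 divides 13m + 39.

m = 22

m = 22 works, since 13·22 + 39 = 325 = 65·5.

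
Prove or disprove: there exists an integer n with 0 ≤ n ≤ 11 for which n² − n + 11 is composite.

At n = 11: 11² − 11 + 11 = 121 = 11·11, which is composite.

n = 11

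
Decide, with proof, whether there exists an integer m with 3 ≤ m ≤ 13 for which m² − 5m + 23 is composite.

The values for m = 3, 4, …, 13 are 17, 19, 23, 29, 37, 47, 59, 73, 89, 107, 127, and each of these is prime.
So no value in the range makes the expression composite.

No, no such integer m in that range exists.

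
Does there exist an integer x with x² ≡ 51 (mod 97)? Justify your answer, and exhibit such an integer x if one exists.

There is no such integer.

97 is prime, so by Euler's criterion 51 is a square mod 97 iff 51^((97−1)/2) = 51^48 ≡ 1 (mod 97).
Squaring successively (mod 97): 51^2 = 2601 ≡ 79; 51^4 ≡ 79² = 6241 ≡ 33; 51^8 ≡ 33² = 1089 ≡ 22; 51^16 ≡ 22² = 484 ≡ 96; 51^32 ≡ 96² = 9216 ≡ 1.
Since 48 = 32 + 16, 51^48 ≡ 1 · 96; multiplying out mod 97: 1·96 = 96 ≡ 96. Thus 51^48 ≡ 96 ≡ −1 (mod 97).
The value −1 means 51 is a non-residue modulo 97, so x² ≡ 51 (mod 97) is impossible.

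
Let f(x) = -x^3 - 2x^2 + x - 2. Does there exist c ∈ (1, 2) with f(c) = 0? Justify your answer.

No such root exists.

f(1) = -4 and f(2) = -16, both negative, so a sign-change argument is unavailable; we show f keeps this sign on the whole interval.
Shift to the endpoint 1: with x = 1 + u (0 < u < 1), one computes f(1 + u) = -u^3 - 5u^2 - 6u - 4.
The nonzero coefficients here are all negative, so for u > 0 every term is negative (or zero), and the constant term -4 is strictly negative.
Therefore f(x) < 0 throughout (1, 2), and f has no zero there.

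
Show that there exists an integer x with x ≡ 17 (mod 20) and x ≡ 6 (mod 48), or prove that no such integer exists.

Both moduli are multiples of 4 = gcd(20, 48), so any solution would satisfy x ≡ 17 and x ≡ 6 modulo 4 simultaneously.
These are incompatible: 17 − 6 = 11 is not divisible by 4.
So no integer satisfies both congruences.

There is no such integer.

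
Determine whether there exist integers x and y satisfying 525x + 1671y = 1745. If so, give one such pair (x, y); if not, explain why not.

No, no such integers exist.

Both 525 and 1671 are divisible by gcd(525, 1671) = 3, hence so is any combination 525x + 1671y.
But 1745 = 3·581 + 2, so 3 ∤ 1745.
Hence no integers x, y satisfy the equation.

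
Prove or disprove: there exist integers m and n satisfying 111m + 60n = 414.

m = 14, n = -19

Every value of 111m + 60n is a multiple of gcd(111, 60) = 3; since 3 ∣ 414, solutions exist.
Dividing through by 3 reduces the equation to 37m + 20n = 138.
Euclidean algorithm: 37 = 1·20 + 17, 20 = 1·17 + 3, 17 = 5·3 + 2, 3 = 1·2 + 1, 2 = 2·1 + 0.
Unwinding: 1 = 3 − 1·2 = 3 − (17 − 5·3) = −17 + 6·3 = −17 + 6·(20 − 1·17) = 6·20 − 7·17 = 6·20 − 7·(37 − 1·20) = −7·37 + 13·20, i.e. 37·(-7) + 20·13 = 1.
Times 138: 37·(-966) + 20·1794 = 138, so (-966, 1794) solves it.
Adding 49·20 to m and subtracting 49·37 from n gives the tidier solution (14, -19).
Indeed 111·14 + 60·(-19) = 1554 − 1140 = 414.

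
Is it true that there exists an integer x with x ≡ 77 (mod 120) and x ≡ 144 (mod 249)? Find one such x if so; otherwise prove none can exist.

Both moduli are multiples of 3 = gcd(120, 249), so any solution would satisfy x ≡ 77 and x ≡ 144 modulo 3 simultaneously.
However 77 ≡ 2 and 144 ≡ 0 (mod 3), and 2 ≠ 0.
So no integer satisfies both congruences.

No, no such integer exists.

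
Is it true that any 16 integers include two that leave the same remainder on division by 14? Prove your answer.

Yes, this is always true.

Each integer lies in one of the 14 residue classes modulo 14.
Since 16 > 14, two of the 16 integers must share a residue class by the pigeonhole principle; call them a and b.
So a and b have equal remainders mod 14, which is exactly what was to be shown.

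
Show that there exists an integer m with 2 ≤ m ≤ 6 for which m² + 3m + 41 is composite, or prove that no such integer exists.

m = 6

At m = 6: 6² + 3·6 + 41 = 95 = 5·19, which is composite.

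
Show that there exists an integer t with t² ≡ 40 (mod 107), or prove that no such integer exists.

t = 19

t = 19 works: 19² = 361, and 361 − 40 = 321 = 3·107.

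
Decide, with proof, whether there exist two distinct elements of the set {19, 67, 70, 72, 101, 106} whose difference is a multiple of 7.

Two integers differ by a multiple of 7 exactly when they have the same residue mod 7. The residues are 19↦5, 67↦4, 70↦0, 72↦2, 101↦3, 106↦1.
These 6 residues are pairwise different, hence no difference of two elements is divisible by 7.

There is no such pair.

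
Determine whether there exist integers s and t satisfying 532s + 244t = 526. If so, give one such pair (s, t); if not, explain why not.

There are no such integers.

gcd(532, 244) = 4, so every integer of the form 532s + 244t is a multiple of 4.
However 526 leaves remainder 2 on division by 4.
So the equation is unsolvable over ℤ.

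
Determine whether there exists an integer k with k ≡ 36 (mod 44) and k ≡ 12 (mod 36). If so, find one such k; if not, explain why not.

k = 300

The moduli are not coprime: gcd(44, 36) = 4. Compatibility requires 4 ∣ (12 − 36) = -24, which holds, so solutions exist.
List candidates k ≡ 36 (mod 44): 36, 80, 124, 168, 212, 256, 300. Modulo 36 these are 0, 8, 16, 24, 32, 4, 12; 300 gives 12 as required.
Indeed 300 ≡ 36 (mod 44) and 300 ≡ 12 (mod 36).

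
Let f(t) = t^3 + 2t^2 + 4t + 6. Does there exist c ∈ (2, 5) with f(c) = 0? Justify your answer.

No.

f(2) = 30 and f(5) = 201, both positive.
The derivative f'(t) = 3t^2 + 4t + 4 is a quadratic with discriminant 4² − 4·3·4 = -32 < 0; it never vanishes, so it is always positive (sign of the leading coefficient).
So f is strictly increasing; between 2 and 5 its values lie between f(2) = 30 and f(5) = 201, all positive. Therefore f has no root in (2, 5).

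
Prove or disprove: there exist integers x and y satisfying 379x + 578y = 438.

379 and 578 are coprime, so 379x + 578y ranges over all of ℤ.
Dividing repeatedly: 578 = 1·379 + 199, 379 = 1·199 + 180, 199 = 1·180 + 19, 180 = 9·19 + 9, 19 = 2·9 + 1, 9 = 9·1 + 0.
Back-substituting, 1 = 19 − 2·9 = 19 − 2·(180 − 9·19) = −2·180 + 19·19 = −2·180 + 19·(199 − 1·180) = 19·199 − 21·180 = 19·199 − 21·(379 − 1·199) = −21·379 + 40·199 = −21·379 + 40·(578 − 1·379) = 40·578 − 61·379; that is, 379·(-61) + 578·40 = 1.
Times 438: 379·(-26718) + 578·17520 = 438, so (-26718, 17520) solves it.
The general solution is x = -26718 + 578k, y = 17520 − 379k; taking k = 47 gives the smaller pair x = 448, y = -293.
Indeed 379·448 + 578·(-293) = 169792 − 169354 = 438.

x = 448, y = -293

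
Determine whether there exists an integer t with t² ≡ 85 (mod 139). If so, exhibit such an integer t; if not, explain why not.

Apply Euler's criterion with the prime 139: 85 is a quadratic residue iff 85^69 ≡ 1 (mod 139), and a non-residue iff it is ≡ −1.
Squaring successively (mod 139): 85^2 = 7225 ≡ 136; 85^4 ≡ 136² = 18496 ≡ 9; 85^8 ≡ 9² = 81 ≡ 81; 85^16 ≡ 81² = 6561 ≡ 28; 85^32 ≡ 28² = 784 ≡ 89; 85^64 ≡ 89² = 7921 ≡ 137.
Since 69 = 64 + 4 + 1, 85^69 ≡ 137 · 9 · 85; multiplying out mod 139: 137·9 = 1233 ≡ 121, then 121·85 = 10285 ≡ 138. Thus 85^69 ≡ 138 ≡ −1 (mod 139).
The value −1 means 85 is a non-residue modulo 139, so t² ≡ 85 (mod 139) is impossible.

There is no such integer.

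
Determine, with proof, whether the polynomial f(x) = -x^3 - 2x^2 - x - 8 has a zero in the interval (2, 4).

f(2) = -26 and f(4) = -108, both negative, so a sign-change argument is unavailable; we show f keeps this sign on the whole interval.
Shift to the endpoint 2: with x = 2 + u (0 < u < 2), one computes f(2 + u) = -u^3 - 8u^2 - 21u - 26.
The nonzero coefficients here are all negative, so for u > 0 every term is negative (or zero), and the constant term -26 is strictly negative.
Therefore f(x) < 0 throughout (2, 4), and f has no zero there.

No.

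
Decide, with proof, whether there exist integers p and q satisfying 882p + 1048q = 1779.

Both 882 and 1048 are divisible by gcd(882, 1048) = 2, hence so is any combination 882p + 1048q.
But 1779 = 2·889 + 1, so 2 ∤ 1779.
Hence no integers p, q satisfy the equation.

There are no such integers.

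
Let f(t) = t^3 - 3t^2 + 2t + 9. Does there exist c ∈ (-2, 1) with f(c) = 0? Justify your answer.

Yes, such a c exists.

f(-2) = -15 and f(1) = 9, which have opposite signs.
Since f is a polynomial it is continuous on [-2, 1].
By the Intermediate Value Theorem f must vanish at some point of (-2, 1).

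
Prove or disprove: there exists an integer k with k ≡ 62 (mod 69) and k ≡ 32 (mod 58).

k = 3512

Since 69 and 58 share no common factor, CRT says the pair of congruences has a solution (unique mod 4002).
Write k = 62 + 69t and require 62 + 69t ≡ 32 (mod 58), i.e. 69t ≡ 28 (mod 58).
69 ≡ 11 (mod 58), so this reads 11t ≡ 28 (mod 58). Invert 11 mod 58 by the Euclidean algorithm: 58 = 5·11 + 3, 11 = 3·3 + 2, 3 = 1·2 + 1, 2 = 2·1 + 0; back-substituting, 1 = 3 − 1·2 = 3 − (11 − 3·3) = −11 + 4·3 = −11 + 4·(58 − 5·11) = 4·58 − 21·11. Hence 11·(-21) ≡ 1, so 11⁻¹ ≡ -21 ≡ 37 (mod 58).
Therefore t ≡ 37·28 = 1036 ≡ 50 (mod 58).
With t = 50: k = 62 + 69·50 = 3512.
Indeed 3512 ≡ 62 (mod 69) and 3512 ≡ 32 (mod 58).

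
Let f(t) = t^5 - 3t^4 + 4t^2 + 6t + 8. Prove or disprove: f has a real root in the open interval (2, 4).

No such root exists.

f(2) = 20 and f(4) = 352, both positive, so a sign-change argument is unavailable; we show f keeps this sign on the whole interval.
Substitute t = 2 + u, where 0 < u < 2 on the interval. Expanding, f(2 + u) = u^5 + 7u^4 + 16u^3 + 12u^2 + 6u + 20.
The nonzero coefficients here are all positive, so for u > 0 every term is positive (or zero), and the constant term 20 is strictly positive.
Therefore f(t) > 0 throughout (2, 4), and f has no zero there.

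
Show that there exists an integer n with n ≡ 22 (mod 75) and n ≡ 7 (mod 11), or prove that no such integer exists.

n = 172

gcd(75, 11) = 1, so the Chinese Remainder Theorem guarantees exactly one residue class mod 825 satisfying both.
Write n = 22 + 75t and require 22 + 75t ≡ 7 (mod 11), i.e. 75t ≡ 7 (mod 11).
75 ≡ 9 (mod 11), so this reads 9t ≡ 7 (mod 11). Since 9·5 = 45 = 4·11 + 1, the inverse of 9 mod 11 is 5.
Multiplying by 5: t ≡ 5·7 = 35 ≡ 2 (mod 11).
Taking t = 2 gives n = 22 + 75·2 = 172.
Indeed 172 ≡ 22 (mod 75) and 172 ≡ 7 (mod 11).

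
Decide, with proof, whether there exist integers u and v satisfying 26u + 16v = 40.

gcd(26, 16) = 2, and 2 divides 40, so integer solutions exist.
Dividing through by 2 reduces the equation to 13u + 8v = 20.
Dividing repeatedly: 13 = 1·8 + 5, 8 = 1·5 + 3, 5 = 1·3 + 2, 3 = 1·2 + 1, 2 = 2·1 + 0.
Back-substituting, 1 = 3 − 1·2 = 3 − (5 − 1·3) = −5 + 2·3 = −5 + 2·(8 − 1·5) = 2·8 − 3·5 = 2·8 − 3·(13 − 1·8) = −3·13 + 5·8; that is, 13·(-3) + 8·5 = 1.
Times 20: 13·(-60) + 8·100 = 20, so (-60, 100) solves it.
The general solution is u = -60 + 8k, v = 100 − 13k; taking k = 8 gives the smaller pair u = 4, v = -4.
Check: 26·4 + 16·(-4) = 104 − 64 = 40. ✓

u = 4, v = -4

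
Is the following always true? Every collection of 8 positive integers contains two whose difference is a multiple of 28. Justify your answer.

No; for instance {24, 25, 26, 27, 28, 29, 30, 31} is a counterexample.

Consider the 8 integers 24, 25, …, 31. They lie in distinct residue classes modulo 28, since 8 ≤ 28.
No two share a residue, so no pair has difference divisible by 28; the claim fails for this set.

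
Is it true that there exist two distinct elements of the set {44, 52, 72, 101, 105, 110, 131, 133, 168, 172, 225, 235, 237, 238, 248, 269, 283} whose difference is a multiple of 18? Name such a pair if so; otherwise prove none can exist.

No such pair exists.

Two integers differ by a multiple of 18 exactly when they have the same residue mod 18. The residues are 44↦8, 52↦16, 72↦0, 101↦11, 105↦15, 110↦2, 131↦5, 133↦7, 168↦6, 172↦10, 225↦9, 235↦1, 237↦3, 238↦4, 248↦14, 269↦17, 283↦13.
All 17 residues are distinct, so no two elements differ by a multiple of 18.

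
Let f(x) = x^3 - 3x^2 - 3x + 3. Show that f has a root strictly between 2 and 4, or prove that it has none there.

Such a root exists.

f(2) = -7 and f(4) = 7, which have opposite signs.
As a polynomial, f is continuous on every closed interval.
By the Intermediate Value Theorem, f takes the value 0 somewhere in the open interval.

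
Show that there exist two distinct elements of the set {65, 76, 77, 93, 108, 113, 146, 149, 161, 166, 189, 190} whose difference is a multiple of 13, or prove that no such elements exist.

There is no such pair.

Reduce each element modulo 13: 65↦0, 76↦11, 77↦12, 93↦2, 108↦4, 113↦9, 146↦3, 149↦6, 161↦5, 166↦10, 189↦7, 190↦8.
These 12 residues are pairwise different, hence no difference of two elements is divisible by 13.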